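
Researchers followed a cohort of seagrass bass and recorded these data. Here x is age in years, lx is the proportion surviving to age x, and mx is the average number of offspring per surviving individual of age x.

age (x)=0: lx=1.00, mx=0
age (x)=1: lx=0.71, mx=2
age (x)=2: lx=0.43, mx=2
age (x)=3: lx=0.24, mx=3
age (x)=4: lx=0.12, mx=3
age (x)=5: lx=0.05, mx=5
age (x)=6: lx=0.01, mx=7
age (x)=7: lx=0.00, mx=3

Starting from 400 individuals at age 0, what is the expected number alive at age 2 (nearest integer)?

172

Expected survivors = N0 · l_2 = 400 × 0.43 = 172 → 172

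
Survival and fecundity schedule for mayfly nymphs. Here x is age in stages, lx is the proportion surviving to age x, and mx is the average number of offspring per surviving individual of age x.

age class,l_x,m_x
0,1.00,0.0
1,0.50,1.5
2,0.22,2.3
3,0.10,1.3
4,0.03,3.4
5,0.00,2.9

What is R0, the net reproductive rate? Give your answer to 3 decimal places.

1.488

lx·mx by age: 0, 0.75, 0.506, 0.13, 0.102, 0
R0 = Σ lx·mx = 1.488 → 1.488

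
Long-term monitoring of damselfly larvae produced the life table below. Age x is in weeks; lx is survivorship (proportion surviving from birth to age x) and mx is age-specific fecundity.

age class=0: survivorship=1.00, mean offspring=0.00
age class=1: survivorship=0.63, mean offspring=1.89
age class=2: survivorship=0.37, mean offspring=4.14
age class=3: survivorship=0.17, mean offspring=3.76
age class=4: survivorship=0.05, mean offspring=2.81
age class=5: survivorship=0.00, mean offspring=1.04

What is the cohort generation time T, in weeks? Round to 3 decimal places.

1.923

lx·mx: 0, 1.1907, 1.5318, 0.6392, 0.1405, 0 → R0 = 3.5022
x·lx·mx: 0, 1.1907, 3.0636, 1.9176, 0.562, 0 → Σ = 6.7339
T = 6.7339 / 3.5022 = 1.922763… → 1.923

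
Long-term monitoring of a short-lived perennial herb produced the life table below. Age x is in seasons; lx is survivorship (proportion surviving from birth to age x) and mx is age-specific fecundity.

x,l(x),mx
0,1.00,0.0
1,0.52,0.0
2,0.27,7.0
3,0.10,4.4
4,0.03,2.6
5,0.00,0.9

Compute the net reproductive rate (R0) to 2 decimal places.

lx·mx by age: 0, 0, 1.89, 0.44, 0.078, 0
R0 = Σ lx·mx = 2.408 → 2.41

2.41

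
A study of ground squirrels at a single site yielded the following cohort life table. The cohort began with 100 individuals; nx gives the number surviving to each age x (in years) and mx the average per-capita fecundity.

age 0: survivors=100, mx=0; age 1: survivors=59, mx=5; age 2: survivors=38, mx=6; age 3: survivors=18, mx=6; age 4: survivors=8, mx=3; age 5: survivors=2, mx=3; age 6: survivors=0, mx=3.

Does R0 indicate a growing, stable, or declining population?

lx = nx/n0 = nx/100: 1, 0.59, 0.38, 0.18, 0.08, 0.02, 0
R0 = Σ lx·mx = 0 + 2.95 + 2.28 + 1.08 + 0.24 + 0.06 + 0 = 6.61
R0 > 1, so the population is growing.

growing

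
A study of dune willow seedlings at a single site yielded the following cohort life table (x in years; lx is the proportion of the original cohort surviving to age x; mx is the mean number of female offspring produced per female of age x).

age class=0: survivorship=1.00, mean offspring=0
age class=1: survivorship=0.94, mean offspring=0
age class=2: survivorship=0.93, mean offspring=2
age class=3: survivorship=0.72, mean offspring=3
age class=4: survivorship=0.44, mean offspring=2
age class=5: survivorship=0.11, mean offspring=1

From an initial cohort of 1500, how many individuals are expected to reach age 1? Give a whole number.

1410

Expected survivors = N0 · l_1 = 1500 × 0.94 = 1410 → 1410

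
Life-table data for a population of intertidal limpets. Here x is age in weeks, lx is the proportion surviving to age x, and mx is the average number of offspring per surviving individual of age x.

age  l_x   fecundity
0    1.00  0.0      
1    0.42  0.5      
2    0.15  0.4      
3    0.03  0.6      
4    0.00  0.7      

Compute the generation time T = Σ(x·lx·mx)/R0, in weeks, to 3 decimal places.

lx·mx: 0, 0.21, 0.06, 0.018, 0 → R0 = 0.288
x·lx·mx: 0, 0.21, 0.12, 0.054, 0 → Σ = 0.384
T = 0.384 / 0.288 = 1.333333… → 1.333

1.333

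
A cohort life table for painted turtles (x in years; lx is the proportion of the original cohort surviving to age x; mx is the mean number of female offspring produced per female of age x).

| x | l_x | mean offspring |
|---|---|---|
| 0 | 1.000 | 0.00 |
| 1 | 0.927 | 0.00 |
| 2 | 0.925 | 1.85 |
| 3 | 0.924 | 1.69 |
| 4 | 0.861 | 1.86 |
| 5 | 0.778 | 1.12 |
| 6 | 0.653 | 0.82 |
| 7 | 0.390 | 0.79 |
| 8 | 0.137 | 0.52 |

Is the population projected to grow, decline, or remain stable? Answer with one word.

R0 = Σ lx·mx = 0 + 0 + 1.71125 + 1.56156 + 1.60146 + 0.87136 + 0.53546 + 0.3081 + 0.07124 = 6.66043
R0 > 1, so the population is growing.

growing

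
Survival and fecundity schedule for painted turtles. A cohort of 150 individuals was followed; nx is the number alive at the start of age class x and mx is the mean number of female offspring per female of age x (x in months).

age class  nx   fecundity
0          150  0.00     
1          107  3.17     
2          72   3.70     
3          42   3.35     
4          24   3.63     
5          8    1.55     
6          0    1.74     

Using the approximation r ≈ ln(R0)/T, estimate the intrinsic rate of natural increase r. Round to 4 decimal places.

0.8583

lx = nx/n0 = nx/150: 1, 0.71333…, 0.48, 0.28, 0.16, 0.05333…, 0
R0 = Σ lx·mx = 0 + 2.26127… + 1.776 + 0.938 + 0.5808 + 0.08267… + 0 = 5.638733…
Σ x·lx·mx = 11.3638…; T = 11.3638…/5.638733… = 2.01531…
r ≈ ln(R0)/T = ln(5.638733…)/2.01531… = 0.858259… → 0.8583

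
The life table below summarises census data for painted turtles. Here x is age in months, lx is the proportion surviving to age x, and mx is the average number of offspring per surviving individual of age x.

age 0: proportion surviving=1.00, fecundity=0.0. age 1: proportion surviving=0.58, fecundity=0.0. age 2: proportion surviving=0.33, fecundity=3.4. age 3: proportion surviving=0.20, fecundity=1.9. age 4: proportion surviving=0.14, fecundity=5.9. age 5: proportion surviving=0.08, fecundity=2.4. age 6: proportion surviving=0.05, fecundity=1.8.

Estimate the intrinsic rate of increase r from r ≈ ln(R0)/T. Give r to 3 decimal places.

R0 = Σ lx·mx = 0 + 0 + 1.122 + 0.38 + 0.826 + 0.192 + 0.09 = 2.61
Σ x·lx·mx = 8.188; T = 8.188/2.61 = 3.13716…
r ≈ ln(R0)/T = ln(2.61)/3.13716… = 0.3058… → 0.306

0.306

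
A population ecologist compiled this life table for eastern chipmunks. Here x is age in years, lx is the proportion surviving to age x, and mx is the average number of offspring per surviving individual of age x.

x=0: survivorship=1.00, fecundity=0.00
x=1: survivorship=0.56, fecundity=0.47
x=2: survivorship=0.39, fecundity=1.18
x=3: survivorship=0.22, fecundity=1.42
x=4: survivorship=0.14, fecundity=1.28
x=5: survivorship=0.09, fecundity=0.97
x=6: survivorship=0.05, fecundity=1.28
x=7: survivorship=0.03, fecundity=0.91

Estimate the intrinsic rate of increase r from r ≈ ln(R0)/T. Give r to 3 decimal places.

0.120

R0 = Σ lx·mx = 0 + 0.2632 + 0.4602 + 0.3124 + 0.1792 + 0.0873 + 0.064 + 0.0273 = 1.3936
Σ x·lx·mx = 3.8492; T = 3.8492/1.3936 = 2.76206…
r ≈ ln(R0)/T = ln(1.3936)/2.76206… = 0.12016… → 0.120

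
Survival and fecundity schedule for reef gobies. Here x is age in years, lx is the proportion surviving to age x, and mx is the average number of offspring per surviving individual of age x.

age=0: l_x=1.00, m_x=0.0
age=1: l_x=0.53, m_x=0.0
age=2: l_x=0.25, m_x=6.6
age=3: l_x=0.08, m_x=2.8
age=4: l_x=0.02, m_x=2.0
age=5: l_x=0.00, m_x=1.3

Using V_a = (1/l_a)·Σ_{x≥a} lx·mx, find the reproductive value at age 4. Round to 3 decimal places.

lx·mx for x ≥ 4: 0.04, 0 → sum = 0.04
V_4 = 0.04 / l_4 = 0.04 / 0.02 = 2 → 2.000

2.000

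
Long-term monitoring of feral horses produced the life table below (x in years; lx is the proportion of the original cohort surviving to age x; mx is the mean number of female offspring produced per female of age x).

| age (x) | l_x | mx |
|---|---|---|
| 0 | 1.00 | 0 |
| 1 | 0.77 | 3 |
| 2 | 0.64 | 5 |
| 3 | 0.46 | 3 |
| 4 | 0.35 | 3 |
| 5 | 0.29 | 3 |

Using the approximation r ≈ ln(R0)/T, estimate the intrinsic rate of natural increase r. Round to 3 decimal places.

R0 = Σ lx·mx = 0 + 2.31 + 3.2 + 1.38 + 1.05 + 0.87 = 8.81
Σ x·lx·mx = 21.4; T = 21.4/8.81 = 2.42906…
r ≈ ln(R0)/T = ln(8.81)/2.42906… = 0.89577… → 0.896

0.896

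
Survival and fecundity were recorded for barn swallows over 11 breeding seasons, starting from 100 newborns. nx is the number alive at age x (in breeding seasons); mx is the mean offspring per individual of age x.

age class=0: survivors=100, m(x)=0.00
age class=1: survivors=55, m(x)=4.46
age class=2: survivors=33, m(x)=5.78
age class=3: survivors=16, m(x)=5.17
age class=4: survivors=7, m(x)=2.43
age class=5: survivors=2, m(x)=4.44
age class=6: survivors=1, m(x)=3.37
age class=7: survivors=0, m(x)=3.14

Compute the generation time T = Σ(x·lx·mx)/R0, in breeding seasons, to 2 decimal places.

1.84

lx = nx/n0 = nx/100: 1, 0.55, 0.33, 0.16, 0.07, 0.02, 0.01, 0
lx·mx: 0, 2.453, 1.9074, 0.8272, 0.1701, 0.0888, 0.0337, 0 → R0 = 5.4802
x·lx·mx: 0, 2.453, 3.8148, 2.4816, 0.6804, 0.444, 0.2022, 0 → Σ = 10.076
T = 10.076 / 5.4802 = 1.838619… → 1.84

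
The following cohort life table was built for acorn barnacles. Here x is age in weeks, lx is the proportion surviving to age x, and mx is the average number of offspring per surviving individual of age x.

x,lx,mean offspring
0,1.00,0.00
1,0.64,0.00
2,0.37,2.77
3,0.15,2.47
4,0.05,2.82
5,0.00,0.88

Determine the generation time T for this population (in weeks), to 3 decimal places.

lx·mx: 0, 0, 1.0249, 0.3705, 0.141, 0 → R0 = 1.5364
x·lx·mx: 0, 0, 2.0498, 1.1115, 0.564, 0 → Σ = 3.7253
T = 3.7253 / 1.5364 = 2.424694… → 2.425

2.425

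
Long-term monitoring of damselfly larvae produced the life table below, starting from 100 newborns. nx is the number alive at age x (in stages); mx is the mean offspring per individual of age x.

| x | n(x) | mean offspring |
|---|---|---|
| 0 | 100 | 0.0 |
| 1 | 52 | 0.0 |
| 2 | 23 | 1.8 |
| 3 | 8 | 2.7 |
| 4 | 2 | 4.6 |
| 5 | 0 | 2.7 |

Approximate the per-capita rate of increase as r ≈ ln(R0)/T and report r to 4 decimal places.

-0.1275

lx = nx/n0 = nx/100: 1, 0.52, 0.23, 0.08, 0.02, 0
R0 = Σ lx·mx = 0 + 0 + 0.414 + 0.216 + 0.092 + 0 = 0.722
Σ x·lx·mx = 1.844; T = 1.844/0.722 = 2.55402…
r ≈ ln(R0)/T = ln(0.722)/2.55402… = -0.127536… → -0.1275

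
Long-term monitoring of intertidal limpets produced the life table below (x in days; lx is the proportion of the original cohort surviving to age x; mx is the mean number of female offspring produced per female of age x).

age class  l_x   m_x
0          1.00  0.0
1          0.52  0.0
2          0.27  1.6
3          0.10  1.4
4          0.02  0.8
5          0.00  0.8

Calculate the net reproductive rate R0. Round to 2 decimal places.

0.59

lx·mx by age: 0, 0, 0.432, 0.14, 0.016, 0
R0 = Σ lx·mx = 0.588 → 0.59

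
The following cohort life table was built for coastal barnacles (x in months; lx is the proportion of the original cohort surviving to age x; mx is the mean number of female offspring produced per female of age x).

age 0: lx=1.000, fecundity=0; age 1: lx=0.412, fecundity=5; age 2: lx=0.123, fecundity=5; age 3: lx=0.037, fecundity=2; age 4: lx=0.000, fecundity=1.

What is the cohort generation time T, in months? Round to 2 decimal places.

lx·mx: 0, 2.06, 0.615, 0.074, 0 → R0 = 2.749
x·lx·mx: 0, 2.06, 1.23, 0.222, 0 → Σ = 3.512
T = 3.512 / 2.749 = 1.277555… → 1.28

1.28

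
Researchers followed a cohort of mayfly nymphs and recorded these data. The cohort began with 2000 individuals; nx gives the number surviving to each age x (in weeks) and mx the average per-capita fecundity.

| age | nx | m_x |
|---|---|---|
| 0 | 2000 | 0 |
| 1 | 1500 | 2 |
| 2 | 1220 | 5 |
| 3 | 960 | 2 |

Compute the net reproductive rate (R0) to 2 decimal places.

lx = nx/n0 = nx/2000: 1, 0.75, 0.61, 0.48
lx·mx by age: 0, 1.5, 3.05, 0.96
R0 = Σ lx·mx = 5.51 → 5.51

5.51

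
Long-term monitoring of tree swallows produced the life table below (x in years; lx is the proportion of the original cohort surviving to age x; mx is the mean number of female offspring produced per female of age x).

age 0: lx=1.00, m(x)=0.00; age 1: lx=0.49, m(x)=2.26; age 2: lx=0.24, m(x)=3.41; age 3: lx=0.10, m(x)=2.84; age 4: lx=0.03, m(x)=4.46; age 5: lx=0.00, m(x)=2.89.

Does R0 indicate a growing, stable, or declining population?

growing

R0 = Σ lx·mx = 0 + 1.1074 + 0.8184 + 0.284 + 0.1338 + 0 = 2.3436
R0 > 1, so the population is growing.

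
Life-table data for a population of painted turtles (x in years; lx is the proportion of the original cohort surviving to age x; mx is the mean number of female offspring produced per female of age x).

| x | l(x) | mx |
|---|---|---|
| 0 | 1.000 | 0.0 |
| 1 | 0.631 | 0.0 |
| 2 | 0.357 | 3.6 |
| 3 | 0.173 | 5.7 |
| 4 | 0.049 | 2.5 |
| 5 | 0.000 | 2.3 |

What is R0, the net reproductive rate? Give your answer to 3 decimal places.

2.394

lx·mx by age: 0, 0, 1.2852, 0.9861, 0.1225, 0
R0 = Σ lx·mx = 2.3938 → 2.394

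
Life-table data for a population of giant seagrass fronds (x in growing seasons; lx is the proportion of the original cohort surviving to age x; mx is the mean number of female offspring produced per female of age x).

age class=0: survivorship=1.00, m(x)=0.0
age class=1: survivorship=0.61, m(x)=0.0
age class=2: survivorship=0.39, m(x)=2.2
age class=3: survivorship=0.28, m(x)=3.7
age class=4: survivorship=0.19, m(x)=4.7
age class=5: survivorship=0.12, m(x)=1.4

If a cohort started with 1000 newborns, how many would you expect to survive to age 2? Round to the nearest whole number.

Expected survivors = N0 · l_2 = 1000 × 0.39 = 390 → 390

390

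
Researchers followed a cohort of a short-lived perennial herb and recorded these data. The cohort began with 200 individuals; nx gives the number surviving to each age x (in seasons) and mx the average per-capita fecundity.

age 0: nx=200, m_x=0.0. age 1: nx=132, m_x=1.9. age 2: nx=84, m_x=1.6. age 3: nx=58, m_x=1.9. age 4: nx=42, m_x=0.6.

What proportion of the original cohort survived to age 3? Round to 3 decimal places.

l_3 = n_3/n_0 = 58/200 = 0.29 → 0.290

0.290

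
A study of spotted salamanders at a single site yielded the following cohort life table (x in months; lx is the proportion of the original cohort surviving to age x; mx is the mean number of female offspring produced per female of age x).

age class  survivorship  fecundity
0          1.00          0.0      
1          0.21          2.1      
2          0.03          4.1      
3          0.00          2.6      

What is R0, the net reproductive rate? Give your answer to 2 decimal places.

lx·mx by age: 0, 0.441, 0.123, 0
R0 = Σ lx·mx = 0.564 → 0.56

0.56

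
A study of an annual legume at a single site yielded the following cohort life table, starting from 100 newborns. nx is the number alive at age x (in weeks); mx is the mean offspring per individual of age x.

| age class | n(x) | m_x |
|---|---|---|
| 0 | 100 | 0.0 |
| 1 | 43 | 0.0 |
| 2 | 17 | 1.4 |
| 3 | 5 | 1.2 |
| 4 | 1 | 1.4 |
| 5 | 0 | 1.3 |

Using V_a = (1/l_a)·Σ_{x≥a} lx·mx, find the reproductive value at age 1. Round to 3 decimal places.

0.726

lx = nx/n0 = nx/100: 1, 0.43, 0.17, 0.05, 0.01, 0
lx·mx for x ≥ 1: 0, 0.238, 0.06, 0.014, 0 → sum = 0.312
V_1 = 0.312 / l_1 = 0.312 / 0.43 = 0.725581… → 0.726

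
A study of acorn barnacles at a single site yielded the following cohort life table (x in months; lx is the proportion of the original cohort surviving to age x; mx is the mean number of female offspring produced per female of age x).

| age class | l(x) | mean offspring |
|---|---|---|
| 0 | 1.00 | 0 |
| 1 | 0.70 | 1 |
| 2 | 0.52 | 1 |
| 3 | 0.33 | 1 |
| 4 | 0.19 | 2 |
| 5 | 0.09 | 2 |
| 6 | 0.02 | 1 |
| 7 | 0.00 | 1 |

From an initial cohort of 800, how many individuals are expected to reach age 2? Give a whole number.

Expected survivors = N0 · l_2 = 800 × 0.52 = 416 → 416

416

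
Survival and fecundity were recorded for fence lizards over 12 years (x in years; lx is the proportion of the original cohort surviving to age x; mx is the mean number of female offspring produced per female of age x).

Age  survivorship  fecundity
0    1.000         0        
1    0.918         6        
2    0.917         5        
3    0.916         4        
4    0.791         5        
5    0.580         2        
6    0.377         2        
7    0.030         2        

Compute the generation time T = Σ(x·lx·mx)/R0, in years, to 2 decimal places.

2.65

lx·mx: 0, 5.508, 4.585, 3.664, 3.955, 1.16, 0.754, 0.06 → R0 = 19.686
x·lx·mx: 0, 5.508, 9.17, 10.992, 15.82, 5.8, 4.524, 0.42 → Σ = 52.234
T = 52.234 / 19.686 = 2.653358… → 2.65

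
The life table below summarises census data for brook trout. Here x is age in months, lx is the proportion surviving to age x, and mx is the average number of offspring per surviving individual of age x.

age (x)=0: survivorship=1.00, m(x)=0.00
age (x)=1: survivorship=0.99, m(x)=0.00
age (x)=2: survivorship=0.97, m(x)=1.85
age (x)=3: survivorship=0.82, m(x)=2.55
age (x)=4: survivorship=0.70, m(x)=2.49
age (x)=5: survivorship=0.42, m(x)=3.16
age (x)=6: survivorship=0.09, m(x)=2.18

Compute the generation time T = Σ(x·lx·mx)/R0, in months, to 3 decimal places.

lx·mx: 0, 0, 1.7945, 2.091, 1.743, 1.3272, 0.1962 → R0 = 7.1519
x·lx·mx: 0, 0, 3.589, 6.273, 6.972, 6.636, 1.1772 → Σ = 24.6472
T = 24.6472 / 7.1519 = 3.446245… → 3.446

3.446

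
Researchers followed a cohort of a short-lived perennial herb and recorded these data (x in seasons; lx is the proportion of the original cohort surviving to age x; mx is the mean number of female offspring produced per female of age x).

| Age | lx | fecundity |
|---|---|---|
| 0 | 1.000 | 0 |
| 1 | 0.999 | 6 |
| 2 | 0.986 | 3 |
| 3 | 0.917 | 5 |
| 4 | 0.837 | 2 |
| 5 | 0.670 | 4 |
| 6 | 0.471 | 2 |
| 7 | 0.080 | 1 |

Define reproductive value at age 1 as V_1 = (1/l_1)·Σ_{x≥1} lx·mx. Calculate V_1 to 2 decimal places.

lx·mx for x ≥ 1: 5.994, 2.958, 4.585, 1.674, 2.68, 0.942, 0.08 → sum = 18.913
V_1 = 18.913 / l_1 = 18.913 / 0.999 = 18.931932… → 18.93

18.93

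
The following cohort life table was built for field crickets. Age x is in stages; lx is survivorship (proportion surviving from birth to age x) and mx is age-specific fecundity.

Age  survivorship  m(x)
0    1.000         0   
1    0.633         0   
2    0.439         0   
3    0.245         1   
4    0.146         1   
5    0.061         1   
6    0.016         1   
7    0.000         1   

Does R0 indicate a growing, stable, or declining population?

declining

R0 = Σ lx·mx = 0 + 0 + 0 + 0.245 + 0.146 + 0.061 + 0.016 + 0 = 0.468
R0 < 1, so the population is declining.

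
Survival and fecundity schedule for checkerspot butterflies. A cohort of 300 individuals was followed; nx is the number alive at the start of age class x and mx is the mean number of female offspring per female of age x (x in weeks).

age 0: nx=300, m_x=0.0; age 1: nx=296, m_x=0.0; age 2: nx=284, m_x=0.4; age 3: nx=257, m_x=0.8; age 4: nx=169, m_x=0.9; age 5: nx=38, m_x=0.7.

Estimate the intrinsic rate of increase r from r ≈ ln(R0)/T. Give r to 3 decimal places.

lx = nx/n0 = nx/300: 1, 0.98667…, 0.94667…, 0.85667…, 0.56333…, 0.12667…
R0 = Σ lx·mx = 0 + 0 + 0.37867… + 0.68533… + 0.507… + 0.08867… = 1.659667…
Σ x·lx·mx = 5.284667…; T = 5.284667…/1.659667… = 3.18417…
r ≈ ln(R0)/T = ln(1.659667…)/3.18417… = 0.1591… → 0.159

0.159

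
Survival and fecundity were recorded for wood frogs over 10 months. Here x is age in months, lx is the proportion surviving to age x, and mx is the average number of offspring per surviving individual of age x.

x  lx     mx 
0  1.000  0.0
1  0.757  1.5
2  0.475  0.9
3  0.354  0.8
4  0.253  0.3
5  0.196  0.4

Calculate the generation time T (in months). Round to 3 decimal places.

lx·mx: 0, 1.1355, 0.4275, 0.2832, 0.0759, 0.0784 → R0 = 2.0005
x·lx·mx: 0, 1.1355, 0.855, 0.8496, 0.3036, 0.392 → Σ = 3.5357
T = 3.5357 / 2.0005 = 1.767408… → 1.767

1.767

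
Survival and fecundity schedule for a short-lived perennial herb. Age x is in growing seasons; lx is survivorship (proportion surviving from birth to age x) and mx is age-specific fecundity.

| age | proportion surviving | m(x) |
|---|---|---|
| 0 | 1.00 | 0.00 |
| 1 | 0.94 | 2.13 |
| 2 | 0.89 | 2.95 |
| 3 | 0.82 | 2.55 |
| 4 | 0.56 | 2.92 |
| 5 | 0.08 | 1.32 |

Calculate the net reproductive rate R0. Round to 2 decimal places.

8.46

lx·mx by age: 0, 2.0022, 2.6255, 2.091, 1.6352, 0.1056
R0 = Σ lx·mx = 8.4595 → 8.46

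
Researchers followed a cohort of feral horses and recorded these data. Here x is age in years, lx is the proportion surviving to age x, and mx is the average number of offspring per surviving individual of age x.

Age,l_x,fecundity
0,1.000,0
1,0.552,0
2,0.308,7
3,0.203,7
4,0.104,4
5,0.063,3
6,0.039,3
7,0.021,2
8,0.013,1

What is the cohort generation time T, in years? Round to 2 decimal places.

2.82

lx·mx: 0, 0, 2.156, 1.421, 0.416, 0.189, 0.117, 0.042, 0.013 → R0 = 4.354
x·lx·mx: 0, 0, 4.312, 4.263, 1.664, 0.945, 0.702, 0.294, 0.104 → Σ = 12.284
T = 12.284 / 4.354 = 2.821314… → 2.82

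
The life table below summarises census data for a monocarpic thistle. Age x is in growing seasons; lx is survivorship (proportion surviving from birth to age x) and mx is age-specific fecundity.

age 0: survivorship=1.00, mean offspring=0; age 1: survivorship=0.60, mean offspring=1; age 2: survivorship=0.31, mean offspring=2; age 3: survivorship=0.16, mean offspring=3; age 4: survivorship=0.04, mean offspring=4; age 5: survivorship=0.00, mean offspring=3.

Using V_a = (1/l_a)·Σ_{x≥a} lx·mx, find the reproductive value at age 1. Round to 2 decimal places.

lx·mx for x ≥ 1: 0.6, 0.62, 0.48, 0.16, 0 → sum = 1.86
V_1 = 1.86 / l_1 = 1.86 / 0.6 = 3.1 → 3.10

3.10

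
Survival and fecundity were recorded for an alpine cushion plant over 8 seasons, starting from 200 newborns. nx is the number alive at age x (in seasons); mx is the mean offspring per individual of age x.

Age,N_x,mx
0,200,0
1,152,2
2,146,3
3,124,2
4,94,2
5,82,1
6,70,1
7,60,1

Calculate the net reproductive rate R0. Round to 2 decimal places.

lx = nx/n0 = nx/200: 1, 0.76, 0.73, 0.62, 0.47, 0.41, 0.35, 0.3
lx·mx by age: 0, 1.52, 2.19, 1.24, 0.94, 0.41, 0.35, 0.3
R0 = Σ lx·mx = 6.95 → 6.95

6.95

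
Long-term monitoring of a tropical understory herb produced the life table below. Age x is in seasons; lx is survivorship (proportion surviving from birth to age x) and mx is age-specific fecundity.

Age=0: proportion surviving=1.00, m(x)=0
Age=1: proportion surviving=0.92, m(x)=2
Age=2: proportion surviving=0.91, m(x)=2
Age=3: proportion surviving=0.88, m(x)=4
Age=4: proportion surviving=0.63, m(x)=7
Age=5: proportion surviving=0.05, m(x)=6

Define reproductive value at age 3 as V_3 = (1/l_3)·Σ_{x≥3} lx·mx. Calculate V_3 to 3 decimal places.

9.352

lx·mx for x ≥ 3: 3.52, 4.41, 0.3 → sum = 8.23
V_3 = 8.23 / l_3 = 8.23 / 0.88 = 9.352273… → 9.352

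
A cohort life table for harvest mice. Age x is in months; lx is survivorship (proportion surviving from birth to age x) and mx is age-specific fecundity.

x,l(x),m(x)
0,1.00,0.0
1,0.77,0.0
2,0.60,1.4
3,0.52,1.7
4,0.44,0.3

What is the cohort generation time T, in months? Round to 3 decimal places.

lx·mx: 0, 0, 0.84, 0.884, 0.132 → R0 = 1.856
x·lx·mx: 0, 0, 1.68, 2.652, 0.528 → Σ = 4.86
T = 4.86 / 1.856 = 2.618534… → 2.619

2.619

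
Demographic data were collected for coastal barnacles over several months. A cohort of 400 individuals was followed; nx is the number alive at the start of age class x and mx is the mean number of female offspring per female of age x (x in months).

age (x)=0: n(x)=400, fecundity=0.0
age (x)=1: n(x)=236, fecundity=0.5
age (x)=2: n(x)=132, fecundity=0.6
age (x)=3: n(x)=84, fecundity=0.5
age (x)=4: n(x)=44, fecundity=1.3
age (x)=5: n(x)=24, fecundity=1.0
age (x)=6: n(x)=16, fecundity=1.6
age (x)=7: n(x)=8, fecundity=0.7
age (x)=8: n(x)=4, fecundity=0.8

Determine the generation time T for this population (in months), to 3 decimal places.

2.733

lx = nx/n0 = nx/400: 1, 0.59, 0.33, 0.21, 0.11, 0.06, 0.04, 0.02, 0.01
lx·mx: 0, 0.295, 0.198, 0.105, 0.143, 0.06, 0.064, 0.014, 0.008 → R0 = 0.887
x·lx·mx: 0, 0.295, 0.396, 0.315, 0.572, 0.3, 0.384, 0.098, 0.064 → Σ = 2.424
T = 2.424 / 0.887 = 2.732807… → 2.733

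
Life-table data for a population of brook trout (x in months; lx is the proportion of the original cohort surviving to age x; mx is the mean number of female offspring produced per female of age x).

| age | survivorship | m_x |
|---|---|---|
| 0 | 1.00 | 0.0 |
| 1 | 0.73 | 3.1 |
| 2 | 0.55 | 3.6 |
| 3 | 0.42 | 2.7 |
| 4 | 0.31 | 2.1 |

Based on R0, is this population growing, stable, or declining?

growing

R0 = Σ lx·mx = 0 + 2.263 + 1.98 + 1.134 + 0.651 = 6.028
R0 > 1, so the population is growing.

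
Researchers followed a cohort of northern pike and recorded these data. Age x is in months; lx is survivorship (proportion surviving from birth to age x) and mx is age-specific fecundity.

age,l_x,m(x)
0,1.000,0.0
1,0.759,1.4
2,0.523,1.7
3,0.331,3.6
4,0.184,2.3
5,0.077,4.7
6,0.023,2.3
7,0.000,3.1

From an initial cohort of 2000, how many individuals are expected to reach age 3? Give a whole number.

662

Expected survivors = N0 · l_3 = 2000 × 0.331 = 662 → 662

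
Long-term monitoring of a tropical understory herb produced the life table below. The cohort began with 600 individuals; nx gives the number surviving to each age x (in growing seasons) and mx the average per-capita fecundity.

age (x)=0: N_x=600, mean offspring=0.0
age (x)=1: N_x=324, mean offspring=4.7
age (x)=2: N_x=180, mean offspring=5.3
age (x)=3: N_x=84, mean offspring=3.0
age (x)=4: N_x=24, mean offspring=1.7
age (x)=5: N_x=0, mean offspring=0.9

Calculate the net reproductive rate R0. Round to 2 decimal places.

lx = nx/n0 = nx/600: 1, 0.54, 0.3, 0.14, 0.04, 0
lx·mx by age: 0, 2.538, 1.59, 0.42, 0.068, 0
R0 = Σ lx·mx = 4.616 → 4.62

4.62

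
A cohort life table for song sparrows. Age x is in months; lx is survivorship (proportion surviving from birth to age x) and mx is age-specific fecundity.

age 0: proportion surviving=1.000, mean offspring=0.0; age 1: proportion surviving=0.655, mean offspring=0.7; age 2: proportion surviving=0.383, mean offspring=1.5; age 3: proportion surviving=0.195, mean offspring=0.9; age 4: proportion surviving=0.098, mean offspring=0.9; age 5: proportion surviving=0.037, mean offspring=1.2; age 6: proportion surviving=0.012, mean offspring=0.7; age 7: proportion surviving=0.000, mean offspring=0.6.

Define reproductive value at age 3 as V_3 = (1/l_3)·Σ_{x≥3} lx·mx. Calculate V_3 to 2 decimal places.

1.62

lx·mx for x ≥ 3: 0.1755, 0.0882, 0.0444, 0.0084, 0 → sum = 0.3165
V_3 = 0.3165 / l_3 = 0.3165 / 0.195 = 1.623077… → 1.62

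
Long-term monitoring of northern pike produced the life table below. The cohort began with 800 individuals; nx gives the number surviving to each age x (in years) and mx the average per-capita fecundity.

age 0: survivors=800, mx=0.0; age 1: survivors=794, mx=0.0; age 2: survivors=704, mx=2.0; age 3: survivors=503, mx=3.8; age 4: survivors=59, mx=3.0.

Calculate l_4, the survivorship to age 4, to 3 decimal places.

0.074

l_4 = n_4/n_0 = 59/800 = 0.07375 → 0.074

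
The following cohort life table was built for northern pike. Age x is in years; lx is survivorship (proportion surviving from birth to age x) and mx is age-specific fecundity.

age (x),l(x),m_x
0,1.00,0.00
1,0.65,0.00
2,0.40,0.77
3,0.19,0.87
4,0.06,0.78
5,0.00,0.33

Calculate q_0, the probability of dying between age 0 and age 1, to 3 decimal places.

0.350

q_0 = (l_0 − l_1) / l_0 = (1 − 0.65) / 1
     = 0.35 / 1 = 0.35 → 0.350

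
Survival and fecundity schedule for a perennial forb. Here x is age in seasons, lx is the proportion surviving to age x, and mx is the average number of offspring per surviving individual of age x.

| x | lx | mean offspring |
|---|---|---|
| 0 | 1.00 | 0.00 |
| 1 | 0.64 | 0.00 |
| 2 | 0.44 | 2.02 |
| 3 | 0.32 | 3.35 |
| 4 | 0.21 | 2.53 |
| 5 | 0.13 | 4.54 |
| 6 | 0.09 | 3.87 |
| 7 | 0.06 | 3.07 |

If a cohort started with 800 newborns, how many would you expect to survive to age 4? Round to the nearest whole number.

168

Expected survivors = N0 · l_4 = 800 × 0.21 = 168 → 168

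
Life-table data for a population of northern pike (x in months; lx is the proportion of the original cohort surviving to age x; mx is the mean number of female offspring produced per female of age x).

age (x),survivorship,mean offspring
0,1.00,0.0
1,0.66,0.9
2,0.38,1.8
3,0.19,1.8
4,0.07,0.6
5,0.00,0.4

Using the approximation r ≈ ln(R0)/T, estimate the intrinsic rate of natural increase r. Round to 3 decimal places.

0.268

R0 = Σ lx·mx = 0 + 0.594 + 0.684 + 0.342 + 0.042 + 0 = 1.662
Σ x·lx·mx = 3.156; T = 3.156/1.662 = 1.89892…
r ≈ ln(R0)/T = ln(1.662)/1.89892… = 0.26753… → 0.268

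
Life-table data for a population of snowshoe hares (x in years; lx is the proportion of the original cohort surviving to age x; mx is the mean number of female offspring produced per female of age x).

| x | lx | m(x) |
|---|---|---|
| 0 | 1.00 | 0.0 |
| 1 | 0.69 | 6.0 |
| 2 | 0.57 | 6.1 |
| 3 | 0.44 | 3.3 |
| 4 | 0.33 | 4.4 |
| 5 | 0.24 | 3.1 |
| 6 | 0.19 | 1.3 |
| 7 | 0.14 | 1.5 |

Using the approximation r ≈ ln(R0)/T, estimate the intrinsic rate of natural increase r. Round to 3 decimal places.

1.033

R0 = Σ lx·mx = 0 + 4.14 + 3.477 + 1.452 + 1.452 + 0.744 + 0.247 + 0.21 = 11.722
Σ x·lx·mx = 27.93; T = 27.93/11.722 = 2.3827…
r ≈ ln(R0)/T = ln(11.722)/2.3827… = 1.03306… → 1.033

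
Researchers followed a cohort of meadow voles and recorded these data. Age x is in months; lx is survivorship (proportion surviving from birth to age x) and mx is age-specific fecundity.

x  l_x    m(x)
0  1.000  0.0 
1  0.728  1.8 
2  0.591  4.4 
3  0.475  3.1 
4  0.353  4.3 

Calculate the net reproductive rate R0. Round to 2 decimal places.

lx·mx by age: 0, 1.3104, 2.6004, 1.4725, 1.5179
R0 = Σ lx·mx = 6.9012 → 6.90

6.90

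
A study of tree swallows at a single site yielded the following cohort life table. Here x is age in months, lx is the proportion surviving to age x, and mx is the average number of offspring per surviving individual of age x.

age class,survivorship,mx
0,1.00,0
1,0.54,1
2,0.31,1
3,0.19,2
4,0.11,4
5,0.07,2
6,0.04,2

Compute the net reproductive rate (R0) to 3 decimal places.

1.890

lx·mx by age: 0, 0.54, 0.31, 0.38, 0.44, 0.14, 0.08
R0 = Σ lx·mx = 1.89 → 1.890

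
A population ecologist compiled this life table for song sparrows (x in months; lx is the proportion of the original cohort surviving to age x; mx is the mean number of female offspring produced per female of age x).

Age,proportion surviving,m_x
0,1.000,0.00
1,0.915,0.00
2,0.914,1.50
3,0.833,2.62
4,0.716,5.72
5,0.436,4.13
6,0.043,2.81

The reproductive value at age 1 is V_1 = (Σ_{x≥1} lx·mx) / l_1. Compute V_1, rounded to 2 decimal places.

lx·mx for x ≥ 1: 0, 1.371, 2.18246, 4.09552, 1.80068, 0.12083 → sum = 9.57049
V_1 = 9.57049 / l_1 = 9.57049 / 0.915 = 10.459552… → 10.46

10.46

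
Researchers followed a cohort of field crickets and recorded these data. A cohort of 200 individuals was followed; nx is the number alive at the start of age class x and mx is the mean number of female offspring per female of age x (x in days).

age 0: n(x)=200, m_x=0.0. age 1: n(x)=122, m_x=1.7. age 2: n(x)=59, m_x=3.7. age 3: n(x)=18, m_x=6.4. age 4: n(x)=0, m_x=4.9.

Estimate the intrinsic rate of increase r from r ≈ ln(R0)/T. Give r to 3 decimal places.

0.544

lx = nx/n0 = nx/200: 1, 0.61, 0.295, 0.09, 0
R0 = Σ lx·mx = 0 + 1.037 + 1.0915 + 0.576 + 0 = 2.7045
Σ x·lx·mx = 4.948; T = 4.948/2.7045 = 1.82954…
r ≈ ln(R0)/T = ln(2.7045)/1.82954… = 0.54381… → 0.544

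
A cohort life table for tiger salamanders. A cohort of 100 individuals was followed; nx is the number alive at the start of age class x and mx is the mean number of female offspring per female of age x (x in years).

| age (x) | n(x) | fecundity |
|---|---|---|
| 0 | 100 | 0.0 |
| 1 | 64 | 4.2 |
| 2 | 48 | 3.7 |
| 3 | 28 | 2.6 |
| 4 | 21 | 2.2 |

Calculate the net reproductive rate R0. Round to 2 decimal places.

lx = nx/n0 = nx/100: 1, 0.64, 0.48, 0.28, 0.21
lx·mx by age: 0, 2.688, 1.776, 0.728, 0.462
R0 = Σ lx·mx = 5.654 → 5.65

5.65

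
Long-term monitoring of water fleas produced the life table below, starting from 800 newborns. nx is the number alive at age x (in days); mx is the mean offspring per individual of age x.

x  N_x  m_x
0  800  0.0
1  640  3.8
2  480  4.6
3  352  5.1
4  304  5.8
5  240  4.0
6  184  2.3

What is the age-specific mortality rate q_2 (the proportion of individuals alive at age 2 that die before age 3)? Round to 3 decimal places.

0.267

lx = nx/n0 = nx/800: 1, 0.8, 0.6, 0.44, 0.38, 0.3, 0.23
q_2 = (l_2 − l_3) / l_2 = (0.6 − 0.44) / 0.6
     = 0.16 / 0.6 = 0.266667… → 0.267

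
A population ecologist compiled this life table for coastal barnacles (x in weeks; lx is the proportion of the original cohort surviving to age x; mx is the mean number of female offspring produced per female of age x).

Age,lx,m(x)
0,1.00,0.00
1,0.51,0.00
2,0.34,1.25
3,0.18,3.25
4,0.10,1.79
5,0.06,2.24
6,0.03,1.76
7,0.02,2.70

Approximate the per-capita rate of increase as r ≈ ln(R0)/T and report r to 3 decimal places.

R0 = Σ lx·mx = 0 + 0 + 0.425 + 0.585 + 0.179 + 0.1344 + 0.0528 + 0.054 = 1.4302
Σ x·lx·mx = 4.6878; T = 4.6878/1.4302 = 3.27772…
r ≈ ln(R0)/T = ln(1.4302)/3.27772… = 0.10917… → 0.109

0.109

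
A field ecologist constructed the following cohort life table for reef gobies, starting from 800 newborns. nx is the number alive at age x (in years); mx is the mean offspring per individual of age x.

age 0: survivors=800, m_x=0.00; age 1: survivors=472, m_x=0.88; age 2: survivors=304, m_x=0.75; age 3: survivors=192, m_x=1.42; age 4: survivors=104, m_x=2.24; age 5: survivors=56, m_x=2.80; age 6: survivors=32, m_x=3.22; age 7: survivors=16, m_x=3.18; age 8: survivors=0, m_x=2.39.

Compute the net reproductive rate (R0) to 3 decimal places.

lx = nx/n0 = nx/800: 1, 0.59, 0.38, 0.24, 0.13, 0.07, 0.04, 0.02, 0
lx·mx by age: 0, 0.5192, 0.285, 0.3408, 0.2912, 0.196, 0.1288, 0.0636, 0
R0 = Σ lx·mx = 1.8246 → 1.825

1.825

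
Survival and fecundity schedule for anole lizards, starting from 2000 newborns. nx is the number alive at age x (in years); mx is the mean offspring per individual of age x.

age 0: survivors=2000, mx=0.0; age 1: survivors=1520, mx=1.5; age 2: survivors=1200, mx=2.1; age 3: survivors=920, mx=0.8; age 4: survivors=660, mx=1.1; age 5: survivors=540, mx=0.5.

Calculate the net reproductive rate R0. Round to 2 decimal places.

lx = nx/n0 = nx/2000: 1, 0.76, 0.6, 0.46, 0.33, 0.27
lx·mx by age: 0, 1.14, 1.26, 0.368, 0.363, 0.135
R0 = Σ lx·mx = 3.266 → 3.27

3.27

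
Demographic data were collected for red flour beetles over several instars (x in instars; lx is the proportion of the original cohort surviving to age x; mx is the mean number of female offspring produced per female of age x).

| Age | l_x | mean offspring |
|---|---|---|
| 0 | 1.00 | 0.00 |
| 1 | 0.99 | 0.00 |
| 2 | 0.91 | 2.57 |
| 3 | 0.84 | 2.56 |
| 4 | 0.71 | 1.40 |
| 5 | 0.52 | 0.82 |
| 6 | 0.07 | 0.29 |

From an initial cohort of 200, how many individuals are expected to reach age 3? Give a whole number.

Expected survivors = N0 · l_3 = 200 × 0.84 = 168 → 168

168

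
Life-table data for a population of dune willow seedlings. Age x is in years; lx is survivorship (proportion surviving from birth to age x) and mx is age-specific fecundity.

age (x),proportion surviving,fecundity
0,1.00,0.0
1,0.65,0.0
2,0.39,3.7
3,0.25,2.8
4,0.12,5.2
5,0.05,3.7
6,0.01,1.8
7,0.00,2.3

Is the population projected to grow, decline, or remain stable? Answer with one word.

R0 = Σ lx·mx = 0 + 0 + 1.443 + 0.7 + 0.624 + 0.185 + 0.018 + 0 = 2.97
R0 > 1, so the population is growing.

growing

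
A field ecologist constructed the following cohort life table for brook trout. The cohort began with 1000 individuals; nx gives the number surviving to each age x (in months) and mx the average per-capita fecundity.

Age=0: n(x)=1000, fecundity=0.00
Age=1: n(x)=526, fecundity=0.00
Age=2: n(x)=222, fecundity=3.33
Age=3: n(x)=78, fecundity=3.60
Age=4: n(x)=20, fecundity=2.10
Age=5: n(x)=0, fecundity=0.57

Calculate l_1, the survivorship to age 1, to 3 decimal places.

0.526

l_1 = n_1/n_0 = 526/1000 = 0.526 → 0.526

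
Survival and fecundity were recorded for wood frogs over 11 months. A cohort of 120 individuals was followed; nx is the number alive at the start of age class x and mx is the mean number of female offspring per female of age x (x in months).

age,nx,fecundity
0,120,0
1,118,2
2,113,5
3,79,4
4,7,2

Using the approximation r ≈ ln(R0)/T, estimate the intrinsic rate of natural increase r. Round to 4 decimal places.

1.0706

lx = nx/n0 = nx/120: 1, 0.98333…, 0.94167…, 0.65833…, 0.05833…
R0 = Σ lx·mx = 0 + 1.96667… + 4.70833… + 2.63333… + 0.11667… = 9.425…
Σ x·lx·mx = 19.75…; T = 19.75…/9.425… = 2.09549…
r ≈ ln(R0)/T = ln(9.425…)/2.09549… = 1.070568… → 1.0706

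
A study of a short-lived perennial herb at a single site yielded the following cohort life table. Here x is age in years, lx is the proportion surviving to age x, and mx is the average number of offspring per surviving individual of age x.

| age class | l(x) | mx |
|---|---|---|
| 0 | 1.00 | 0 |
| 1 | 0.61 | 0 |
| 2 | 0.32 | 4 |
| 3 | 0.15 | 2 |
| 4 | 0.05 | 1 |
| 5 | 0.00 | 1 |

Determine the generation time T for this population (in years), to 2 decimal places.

lx·mx: 0, 0, 1.28, 0.3, 0.05, 0 → R0 = 1.63
x·lx·mx: 0, 0, 2.56, 0.9, 0.2, 0 → Σ = 3.66
T = 3.66 / 1.63 = 2.245399… → 2.25

2.25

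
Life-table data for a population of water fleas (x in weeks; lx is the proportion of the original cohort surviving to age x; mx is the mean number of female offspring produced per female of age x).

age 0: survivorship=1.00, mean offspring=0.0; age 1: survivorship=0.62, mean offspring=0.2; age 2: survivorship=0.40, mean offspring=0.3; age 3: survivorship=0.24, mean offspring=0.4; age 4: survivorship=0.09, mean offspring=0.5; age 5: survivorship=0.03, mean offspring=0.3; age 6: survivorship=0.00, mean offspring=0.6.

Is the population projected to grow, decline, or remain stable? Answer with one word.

R0 = Σ lx·mx = 0 + 0.124 + 0.12 + 0.096 + 0.045 + 0.009 + 0 = 0.394
R0 < 1, so the population is declining.

declining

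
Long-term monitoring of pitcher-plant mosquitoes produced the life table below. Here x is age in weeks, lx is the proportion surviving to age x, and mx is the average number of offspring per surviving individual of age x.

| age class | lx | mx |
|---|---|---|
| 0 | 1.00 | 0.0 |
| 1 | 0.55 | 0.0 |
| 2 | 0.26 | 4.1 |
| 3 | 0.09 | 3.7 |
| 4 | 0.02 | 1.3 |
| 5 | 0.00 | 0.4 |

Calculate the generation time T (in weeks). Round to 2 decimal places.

2.27

lx·mx: 0, 0, 1.066, 0.333, 0.026, 0 → R0 = 1.425
x·lx·mx: 0, 0, 2.132, 0.999, 0.104, 0 → Σ = 3.235
T = 3.235 / 1.425 = 2.270175… → 2.27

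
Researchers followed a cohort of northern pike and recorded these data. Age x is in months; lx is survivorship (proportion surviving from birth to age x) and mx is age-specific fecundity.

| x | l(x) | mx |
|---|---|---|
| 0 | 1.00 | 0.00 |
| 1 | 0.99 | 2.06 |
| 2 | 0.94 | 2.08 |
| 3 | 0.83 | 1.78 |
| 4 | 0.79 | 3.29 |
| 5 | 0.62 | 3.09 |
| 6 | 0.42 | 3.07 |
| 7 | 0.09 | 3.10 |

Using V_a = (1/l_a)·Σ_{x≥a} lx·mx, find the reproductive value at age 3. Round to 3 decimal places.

9.109

lx·mx for x ≥ 3: 1.4774, 2.5991, 1.9158, 1.2894, 0.279 → sum = 7.5607
V_3 = 7.5607 / l_3 = 7.5607 / 0.83 = 9.109277… → 9.109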